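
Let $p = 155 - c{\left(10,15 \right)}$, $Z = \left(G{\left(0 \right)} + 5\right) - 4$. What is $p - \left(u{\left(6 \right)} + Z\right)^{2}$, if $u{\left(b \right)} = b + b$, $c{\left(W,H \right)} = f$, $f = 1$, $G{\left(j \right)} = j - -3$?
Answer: $-102$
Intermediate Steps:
$G{\left(j \right)} = 3 + j$ ($G{\left(j \right)} = j + 3 = 3 + j$)
$c{\left(W,H \right)} = 1$
$Z = 4$ ($Z = \left(\left(3 + 0\right) + 5\right) - 4 = \left(3 + 5\right) - 4 = 8 - 4 = 4$)
$u{\left(b \right)} = 2 b$
$p = 154$ ($p = 155 - 1 = 154$)
$p - \left(u{\left(6 \right)} + Z\right)^{2} = 154 - \left(2 \cdot 6 + 4\right)^{2} = 154 - \left(12 + 4\right)^{2} = 154 - 16^{2} = 154 - 256 = -102$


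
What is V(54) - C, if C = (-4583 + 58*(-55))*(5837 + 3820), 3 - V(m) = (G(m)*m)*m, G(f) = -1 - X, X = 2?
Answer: 75072612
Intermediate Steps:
G(f) = -3 (G(f) = -1 - 1*2 = -1 - 2 = -3)
V(m) = 3 + 3*m² (V(m) = 3 - (-3*m)*m = 3 - (-3)*m² = 3 + 3*m²)
C = -75063861 (C = (-4583 - 3190)*9657 = -7773*9657 = -75063861)
V(54) - C = (3 + 3*54²) - 1*(-75063861) = (3 + 3*2916) + 75063861 = (3 + 8748) + 75063861 = 8751 + 75063861 = 75072612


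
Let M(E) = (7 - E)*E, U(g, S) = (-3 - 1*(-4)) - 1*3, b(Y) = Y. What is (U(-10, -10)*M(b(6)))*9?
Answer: -108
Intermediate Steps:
U(g, S) = -2 (U(g, S) = (-3 + 4) - 3 = 1 - 3 = -2)
M(E) = E*(7 - E)
(U(-10, -10)*M(b(6)))*9 = -12*(7 - 1*6)*9 = -12*(7 - 6)*9 = -12*9 = -108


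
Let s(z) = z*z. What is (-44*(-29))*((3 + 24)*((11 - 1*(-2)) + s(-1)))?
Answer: 482328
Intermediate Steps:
s(z) = z²
(-44*(-29))*((3 + 24)*((11 - 1*(-2)) + s(-1))) = (-44*(-29))*((3 + 24)*((11 - 1*(-2)) + (-1)²)) = 1276*(27*((11 + 2) + 1)) = 1276*(27*(13 + 1)) = 1276*(27*14) = 1276*378 = 482328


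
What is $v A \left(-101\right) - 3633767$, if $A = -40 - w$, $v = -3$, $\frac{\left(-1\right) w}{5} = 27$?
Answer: $-3604982$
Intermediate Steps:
$w = -135$ ($w = \left(-5\right) 27 = -135$)
$A = 95$ ($A = -40 - -135 = -40 + 135 = 95$)
$v A \left(-101\right) - 3633767 = \left(-3\right) 95 \left(-101\right) - 3633767 = \left(-285\right) \left(-101\right) - 3633767 = 28785 - 3633767 = -3604982$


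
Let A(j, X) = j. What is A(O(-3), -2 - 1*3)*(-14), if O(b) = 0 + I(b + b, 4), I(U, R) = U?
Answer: 84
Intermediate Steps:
O(b) = 2*b (O(b) = 0 + (b + b) = 0 + 2*b = 2*b)
A(O(-3), -2 - 1*3)*(-14) = (2*(-3))*(-14) = -6*(-14) = 84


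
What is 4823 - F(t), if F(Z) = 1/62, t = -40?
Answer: 299025/62 ≈ 4823.0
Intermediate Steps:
F(Z) = 1/62
4823 - F(t) = 4823 - 1*1/62 = 4823 - 1/62 = 299025/62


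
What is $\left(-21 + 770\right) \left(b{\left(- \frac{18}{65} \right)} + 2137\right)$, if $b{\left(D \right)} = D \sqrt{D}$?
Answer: $1600613 - \frac{40446 i \sqrt{130}}{4225} \approx 1.6006 \cdot 10^{6} - 109.15 i$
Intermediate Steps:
$b{\left(D \right)} = D^{\frac{3}{2}}$
$\left(-21 + 770\right) \left(b{\left(- \frac{18}{65} \right)} + 2137\right) = \left(-21 + 770\right) \left(\left(- \frac{18}{65}\right)^{\frac{3}{2}} + 2137\right) = 749 \left(\left(\left(-18\right) \frac{1}{65}\right)^{\frac{3}{2}} + 2137\right) = 749 \left(\left(- \frac{18}{65}\right)^{\frac{3}{2}} + 2137\right) = 749 \left(- \frac{54 i \sqrt{130}}{4225} + 2137\right) = 749 \left(2137 - \frac{54 i \sqrt{130}}{4225}\right) = 1600613 - \frac{40446 i \sqrt{130}}{4225}$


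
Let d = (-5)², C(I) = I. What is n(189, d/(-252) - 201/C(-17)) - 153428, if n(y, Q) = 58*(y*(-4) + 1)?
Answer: -197218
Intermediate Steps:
d = 25
n(y, Q) = 58 - 232*y (n(y, Q) = 58*(-4*y + 1) = 58*(1 - 4*y) = 58 - 232*y)
n(189, d/(-252) - 201/C(-17)) - 153428 = (58 - 232*189) - 153428 = (58 - 43848) - 153428 = -43790 - 153428 = -197218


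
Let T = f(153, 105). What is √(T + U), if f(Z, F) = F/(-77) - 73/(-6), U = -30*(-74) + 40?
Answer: √9891618/66 ≈ 47.653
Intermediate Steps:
U = 2260 (U = 2220 + 40 = 2260)
f(Z, F) = 73/6 - F/77 (f(Z, F) = F*(-1/77) - 73*(-⅙) = -F/77 + 73/6 = 73/6 - F/77)
T = 713/66 (T = 73/6 - 1/77*105 = 73/6 - 15/11 = 713/66 ≈ 10.803)
√(T + U) = √(713/66 + 2260) = √(149873/66) = √9891618/66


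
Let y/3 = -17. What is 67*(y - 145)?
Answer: -13132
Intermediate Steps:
y = -51 (y = 3*(-17) = -51)
67*(y - 145) = 67*(-51 - 145) = 67*(-196) = -13132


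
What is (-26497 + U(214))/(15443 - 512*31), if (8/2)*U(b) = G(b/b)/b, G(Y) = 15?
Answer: 2061947/33384 ≈ 61.765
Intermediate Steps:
U(b) = 15/(4*b) (U(b) = (15/b)/4 = 15/(4*b))
(-26497 + U(214))/(15443 - 512*31) = (-26497 + (15/4)/214)/(15443 - 512*31) = (-26497 + (15/4)*(1/214))/(15443 - 15872) = (-26497 + 15/856)/(-429) = -22681417/856*(-1/429) = 2061947/33384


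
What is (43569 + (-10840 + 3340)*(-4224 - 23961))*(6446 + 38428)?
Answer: 9487757790306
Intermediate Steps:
(43569 + (-10840 + 3340)*(-4224 - 23961))*(6446 + 38428) = (43569 - 7500*(-28185))*44874 = (43569 + 211387500)*44874 = 211431069*44874 = 9487757790306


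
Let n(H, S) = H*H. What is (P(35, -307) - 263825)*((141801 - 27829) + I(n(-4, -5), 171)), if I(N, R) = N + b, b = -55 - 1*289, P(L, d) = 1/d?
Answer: -9204513501744/307 ≈ -2.9982e+10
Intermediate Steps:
b = -344 (b = -55 - 289 = -344)
n(H, S) = H**2
I(N, R) = -344 + N (I(N, R) = N - 344 = -344 + N)
(P(35, -307) - 263825)*((141801 - 27829) + I(n(-4, -5), 171)) = (1/(-307) - 263825)*((141801 - 27829) + (-344 + (-4)**2)) = (-1/307 - 263825)*(113972 + (-344 + 16)) = -80994276*(113972 - 328)/307 = -80994276/307*113644 = -9204513501744/307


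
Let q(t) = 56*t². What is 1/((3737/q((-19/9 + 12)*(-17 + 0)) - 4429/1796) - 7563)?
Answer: -57558865336/435459504838229 ≈ -0.00013218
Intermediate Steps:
1/((3737/q((-19/9 + 12)*(-17 + 0)) - 4429/1796) - 7563) = 1/((3737/((56*((-19/9 + 12)*(-17 + 0))²)) - 4429/1796) - 7563) = 1/((3737/((56*((-19*⅑ + 12)*(-17))²)) - 4429*1/1796) - 7563) = 1/((3737/((56*((-19/9 + 12)*(-17))²)) - 4429/1796) - 7563) = 1/((3737/((56*((89/9)*(-17))²)) - 4429/1796) - 7563) = 1/((3737/((56*(-1513/9)²)) - 4429/1796) - 7563) = 1/((3737/((56*(2289169/81))) - 4429/1796) - 7563) = 1/((3737/(128193464/81) - 4429/1796) - 7563) = 1/((3737*(81/128193464) - 4429/1796) - 7563) = 1/((302697/128193464 - 4429/1796) - 7563) = 1/(-141806302061/57558865336 - 7563) = 1/(-435459504838229/57558865336) = -57558865336/435459504838229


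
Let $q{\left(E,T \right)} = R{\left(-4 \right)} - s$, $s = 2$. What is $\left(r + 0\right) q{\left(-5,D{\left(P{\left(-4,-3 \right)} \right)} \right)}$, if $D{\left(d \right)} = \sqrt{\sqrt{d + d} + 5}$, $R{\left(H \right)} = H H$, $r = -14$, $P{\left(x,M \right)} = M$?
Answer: $-196$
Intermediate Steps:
$R{\left(H \right)} = H^{2}$
$D{\left(d \right)} = \sqrt{5 + \sqrt{2} \sqrt{d}}$ ($D{\left(d \right)} = \sqrt{\sqrt{2 d} + 5} = \sqrt{\sqrt{2} \sqrt{d} + 5} = \sqrt{5 + \sqrt{2} \sqrt{d}}$)
$q{\left(E,T \right)} = 14$ ($q{\left(E,T \right)} = \left(-4\right)^{2} - 2 = 16 - 2 = 14$)
$\left(r + 0\right) q{\left(-5,D{\left(P{\left(-4,-3 \right)} \right)} \right)} = \left(-14 + 0\right) 14 = \left(-14\right) 14 = -196$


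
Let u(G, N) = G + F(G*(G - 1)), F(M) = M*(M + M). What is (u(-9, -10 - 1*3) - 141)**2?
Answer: 257602500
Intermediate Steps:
F(M) = 2*M**2 (F(M) = M*(2*M) = 2*M**2)
u(G, N) = G + 2*G**2*(-1 + G)**2 (u(G, N) = G + 2*(G*(G - 1))**2 = G + 2*(G*(-1 + G))**2 = G + 2*(G**2*(-1 + G)**2) = G + 2*G**2*(-1 + G)**2)
(u(-9, -10 - 1*3) - 141)**2 = (-9*(1 + 2*(-9)*(-1 - 9)**2) - 141)**2 = (-9*(1 + 2*(-9)*(-10)**2) - 141)**2 = (-9*(1 + 2*(-9)*100) - 141)**2 = (-9*(1 - 1800) - 141)**2 = (-9*(-1799) - 141)**2 = (16191 - 141)**2 = 16050**2 = 257602500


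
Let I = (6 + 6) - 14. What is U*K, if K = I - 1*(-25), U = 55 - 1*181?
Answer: -2898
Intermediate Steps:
U = -126 (U = 55 - 181 = -126)
I = -2 (I = 12 - 14 = -2)
K = 23 (K = -2 - 1*(-25) = -2 + 25 = 23)
U*K = -126*23 = -2898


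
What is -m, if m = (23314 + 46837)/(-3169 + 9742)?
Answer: -70151/6573 ≈ -10.673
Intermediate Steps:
m = 70151/6573 ≈ 10.673
-m = -1*70151/6573 = -70151/6573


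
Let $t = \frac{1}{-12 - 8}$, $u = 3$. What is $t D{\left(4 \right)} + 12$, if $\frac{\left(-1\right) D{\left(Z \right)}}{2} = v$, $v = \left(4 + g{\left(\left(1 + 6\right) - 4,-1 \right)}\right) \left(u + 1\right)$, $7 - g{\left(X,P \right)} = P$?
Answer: $\frac{84}{5} \approx 16.8$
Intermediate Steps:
$g{\left(X,P \right)} = 7 - P$
$t = - \frac{1}{20}$ ($t = \frac{1}{-20} = - \frac{1}{20} \approx -0.05$)
$v = 48$ ($v = \left(4 + \left(7 - -1\right)\right) \left(3 + 1\right) = \left(4 + \left(7 + 1\right)\right) 4 = \left(4 + 8\right) 4 = 12 \cdot 4 = 48$)
$D{\left(Z \right)} = -96$ ($D{\left(Z \right)} = \left(-2\right) 48 = -96$)
$t D{\left(4 \right)} + 12 = \left(- \frac{1}{20}\right) \left(-96\right) + 12 = \frac{24}{5} + 12 = \frac{84}{5}$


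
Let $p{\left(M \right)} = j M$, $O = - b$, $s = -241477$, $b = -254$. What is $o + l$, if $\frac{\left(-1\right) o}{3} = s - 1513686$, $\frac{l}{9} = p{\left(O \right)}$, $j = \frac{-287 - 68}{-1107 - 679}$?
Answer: $\frac{4702487442}{893} \approx 5.2659 \cdot 10^{6}$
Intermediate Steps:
$j = \frac{355}{1786}$ ($j = - \frac{355}{-1786} = \left(-355\right) \left(- \frac{1}{1786}\right) = \frac{355}{1786} \approx 0.19877$)
$O = 254$ ($O = \left(-1\right) \left(-254\right) = 254$)
$p{\left(M \right)} = \frac{355 M}{1786}$
$l = \frac{405765}{893}$ ($l = 9 \cdot \frac{355}{1786} \cdot 254 = 9 \cdot \frac{45085}{893} = \frac{405765}{893} \approx 454.38$)
$o = 5265489$ ($o = - 3 \left(-241477 - 1513686\right) = \left(-3\right) \left(-1755163\right) = 5265489$)
$o + l = 5265489 + \frac{405765}{893} = \frac{4702487442}{893}$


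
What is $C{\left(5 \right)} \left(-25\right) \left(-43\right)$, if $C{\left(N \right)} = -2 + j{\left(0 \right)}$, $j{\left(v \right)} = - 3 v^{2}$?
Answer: $-2150$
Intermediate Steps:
$C{\left(N \right)} = -2$ ($C{\left(N \right)} = -2 - 3 \cdot 0^{2} = -2 - 0 = -2 + 0 = -2$)
$C{\left(5 \right)} \left(-25\right) \left(-43\right) = \left(-2\right) \left(-25\right) \left(-43\right) = 50 \left(-43\right) = -2150$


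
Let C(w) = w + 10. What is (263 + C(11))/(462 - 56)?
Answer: 142/203 ≈ 0.69951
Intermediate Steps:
C(w) = 10 + w
(263 + C(11))/(462 - 56) = (263 + (10 + 11))/(462 - 56) = (263 + 21)/406 = 284*(1/406) = 142/203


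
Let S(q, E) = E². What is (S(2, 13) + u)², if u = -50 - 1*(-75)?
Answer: 37636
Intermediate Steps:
u = 25 (u = -50 + 75 = 25)
(S(2, 13) + u)² = (13² + 25)² = (169 + 25)² = 194² = 37636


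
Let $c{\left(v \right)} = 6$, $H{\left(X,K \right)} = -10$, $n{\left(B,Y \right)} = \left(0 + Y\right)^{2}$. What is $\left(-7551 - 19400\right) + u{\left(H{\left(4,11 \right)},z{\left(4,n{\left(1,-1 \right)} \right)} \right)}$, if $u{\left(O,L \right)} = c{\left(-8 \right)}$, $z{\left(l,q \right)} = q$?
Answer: $-26945$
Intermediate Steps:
$n{\left(B,Y \right)} = Y^{2}$
$u{\left(O,L \right)} = 6$
$\left(-7551 - 19400\right) + u{\left(H{\left(4,11 \right)},z{\left(4,n{\left(1,-1 \right)} \right)} \right)} = \left(-7551 - 19400\right) + 6 = -26951 + 6 = -26945$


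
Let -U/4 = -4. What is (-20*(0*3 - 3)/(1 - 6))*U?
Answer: -192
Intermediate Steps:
U = 16 (U = -4*(-4) = 16)
(-20*(0*3 - 3)/(1 - 6))*U = -20*(0*3 - 3)/(1 - 6)*16 = -20*(0 - 3)/(-5)*16 = -(-60)*(-1)/5*16 = -20*3/5*16 = -12*16 = -192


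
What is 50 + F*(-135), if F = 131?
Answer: -17635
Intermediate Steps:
50 + F*(-135) = 50 + 131*(-135) = 50 - 17685 = -17635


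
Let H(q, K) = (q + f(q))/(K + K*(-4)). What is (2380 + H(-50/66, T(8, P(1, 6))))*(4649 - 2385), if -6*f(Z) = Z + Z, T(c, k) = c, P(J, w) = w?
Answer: 1600345190/297 ≈ 5.3884e+6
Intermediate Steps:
f(Z) = -Z/3 (f(Z) = -(Z + Z)/6 = -Z/3)
H(q, K) = -2*q/(9*K) (H(q, K) = (q - q/3)/(K + K*(-4)) = (2*q/3)/(K - 4*K) = (2*q/3)/((-3*K)) = (2*q/3)*(-1/(3*K)) = -2*q/(9*K))
(2380 + H(-50/66, T(8, P(1, 6))))*(4649 - 2385) = (2380 - 2/9*(-50/66)/8)*(4649 - 2385) = (2380 - 2/9*(-50*1/66)*1/8)*2264 = (2380 - 2/9*(-25/33)*1/8)*2264 = (2380 + 25/1188)*2264 = (2827465/1188)*2264 = 1600345190/297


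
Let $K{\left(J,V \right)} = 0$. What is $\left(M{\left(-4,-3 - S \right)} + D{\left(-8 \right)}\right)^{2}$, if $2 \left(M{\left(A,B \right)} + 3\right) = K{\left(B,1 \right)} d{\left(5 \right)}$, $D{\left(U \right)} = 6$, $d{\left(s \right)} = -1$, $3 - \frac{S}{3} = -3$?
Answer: $9$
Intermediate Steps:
$S = 18$ ($S = 9 - -9 = 9 + 9 = 18$)
$M{\left(A,B \right)} = -3$ ($M{\left(A,B \right)} = -3 + \frac{0 \left(-1\right)}{2} = -3 + \frac{1}{2} \cdot 0 = -3 + 0 = -3$)
$\left(M{\left(-4,-3 - S \right)} + D{\left(-8 \right)}\right)^{2} = \left(-3 + 6\right)^{2} = 3^{2} = 9$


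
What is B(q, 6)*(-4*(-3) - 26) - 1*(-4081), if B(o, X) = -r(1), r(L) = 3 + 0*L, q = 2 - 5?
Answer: 4123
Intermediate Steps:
q = -3
r(L) = 3 (r(L) = 3 + 0 = 3)
B(o, X) = -3 (B(o, X) = -1*3 = -3)
B(q, 6)*(-4*(-3) - 26) - 1*(-4081) = -3*(-4*(-3) - 26) - 1*(-4081) = -3*(12 - 26) + 4081 = -3*(-14) + 4081 = 42 + 4081 = 4123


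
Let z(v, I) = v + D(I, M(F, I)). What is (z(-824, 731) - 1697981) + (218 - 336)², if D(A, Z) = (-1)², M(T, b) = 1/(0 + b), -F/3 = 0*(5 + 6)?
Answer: -1684880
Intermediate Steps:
F = 0 (F = -0*(5 + 6) = -0*11 = -3*0 = 0)
M(T, b) = 1/b
D(A, Z) = 1
z(v, I) = 1 + v (z(v, I) = v + 1 = 1 + v)
(z(-824, 731) - 1697981) + (218 - 336)² = ((1 - 824) - 1697981) + (218 - 336)² = (-823 - 1697981) + (-118)² = -1698804 + 13924 = -1684880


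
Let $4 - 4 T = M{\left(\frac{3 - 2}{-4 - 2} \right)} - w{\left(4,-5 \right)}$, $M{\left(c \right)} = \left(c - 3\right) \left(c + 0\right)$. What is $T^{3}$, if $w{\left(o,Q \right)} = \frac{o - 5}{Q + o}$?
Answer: $\frac{4173281}{2985984} \approx 1.3976$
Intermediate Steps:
$w{\left(o,Q \right)} = \frac{-5 + o}{Q + o}$
$M{\left(c \right)} = c \left(-3 + c\right)$ ($M{\left(c \right)} = \left(-3 + c\right) c = c \left(-3 + c\right)$)
$T = \frac{161}{144}$ ($T = 1 - \frac{\frac{3 - 2}{-4 - 2} \left(-3 + \frac{3 - 2}{-4 - 2}\right) - \frac{-5 + 4}{-5 + 4}}{4} = 1 - \frac{1 \frac{1}{-6} \left(-3 + 1 \frac{1}{-6}\right) - \frac{1}{-1} \left(-1\right)}{4} = 1 - \frac{1 \left(- \frac{1}{6}\right) \left(-3 + 1 \left(- \frac{1}{6}\right)\right) - \left(-1\right) \left(-1\right)}{4} = 1 - \frac{- \frac{-3 - \frac{1}{6}}{6} - 1}{4} = 1 - \frac{\left(- \frac{1}{6}\right) \left(- \frac{19}{6}\right) - 1}{4} = 1 - \frac{\frac{19}{36} - 1}{4} = 1 - - \frac{17}{144} = 1 + \frac{17}{144} = \frac{161}{144} \approx 1.1181$)
$T^{3} = \left(\frac{161}{144}\right)^{3} = \frac{4173281}{2985984}$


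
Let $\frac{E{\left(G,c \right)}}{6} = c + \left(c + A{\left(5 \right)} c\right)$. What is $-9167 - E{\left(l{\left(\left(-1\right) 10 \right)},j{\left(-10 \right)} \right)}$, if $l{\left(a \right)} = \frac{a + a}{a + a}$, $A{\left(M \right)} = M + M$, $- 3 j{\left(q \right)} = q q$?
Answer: $-6767$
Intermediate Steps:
$j{\left(q \right)} = - \frac{q^{2}}{3}$ ($j{\left(q \right)} = - \frac{q q}{3} = - \frac{q^{2}}{3}$)
$A{\left(M \right)} = 2 M$
$l{\left(a \right)} = 1$ ($l{\left(a \right)} = \frac{2 a}{2 a} = 2 a \frac{1}{2 a} = 1$)
$E{\left(G,c \right)} = 72 c$ ($E{\left(G,c \right)} = 6 \left(c + \left(c + 2 \cdot 5 c\right)\right) = 6 \left(c + \left(c + 10 c\right)\right) = 6 \left(c + 11 c\right) = 6 \cdot 12 c = 72 c$)
$-9167 - E{\left(l{\left(\left(-1\right) 10 \right)},j{\left(-10 \right)} \right)} = -9167 - 72 \left(- \frac{\left(-10\right)^{2}}{3}\right) = -9167 - 72 \left(\left(- \frac{1}{3}\right) 100\right) = -9167 - 72 \left(- \frac{100}{3}\right) = -9167 - -2400 = -9167 + 2400 = -6767$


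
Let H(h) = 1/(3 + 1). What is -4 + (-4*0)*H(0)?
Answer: -4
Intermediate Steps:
H(h) = 1/4
-4 + (-4*0)*H(0) = -4 - 4*0*(1/4) = -4 + 0*(1/4) = -4 + 0 = -4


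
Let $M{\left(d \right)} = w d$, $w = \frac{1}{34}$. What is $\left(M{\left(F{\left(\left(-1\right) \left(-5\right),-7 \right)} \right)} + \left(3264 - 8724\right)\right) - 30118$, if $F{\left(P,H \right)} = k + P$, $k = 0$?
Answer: $- \frac{1209647}{34} \approx -35578.0$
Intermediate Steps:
$w = \frac{1}{34} \approx 0.029412$
$F{\left(P,H \right)} = P$ ($F{\left(P,H \right)} = 0 + P = P$)
$M{\left(d \right)} = \frac{d}{34}$
$\left(M{\left(F{\left(\left(-1\right) \left(-5\right),-7 \right)} \right)} + \left(3264 - 8724\right)\right) - 30118 = \left(\frac{\left(-1\right) \left(-5\right)}{34} + \left(3264 - 8724\right)\right) - 30118 = \left(\frac{1}{34} \cdot 5 - 5460\right) - 30118 = \left(\frac{5}{34} - 5460\right) - 30118 = - \frac{185635}{34} - 30118 = - \frac{1209647}{34}$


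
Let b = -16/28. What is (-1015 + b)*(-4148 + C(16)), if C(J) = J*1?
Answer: 29374388/7 ≈ 4.1963e+6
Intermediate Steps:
C(J) = J
b = -4/7 (b = (1/28)*(-16) = -4/7 ≈ -0.57143)
(-1015 + b)*(-4148 + C(16)) = (-1015 - 4/7)*(-4148 + 16) = -7109/7*(-4132) = 29374388/7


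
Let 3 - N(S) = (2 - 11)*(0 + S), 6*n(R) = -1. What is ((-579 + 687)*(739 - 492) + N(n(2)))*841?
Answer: 44871555/2 ≈ 2.2436e+7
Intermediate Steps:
n(R) = -⅙ (n(R) = (⅙)*(-1) = -⅙)
N(S) = 3 + 9*S (N(S) = 3 - (2 - 11)*(0 + S) = 3 - (-9)*S = 3 + 9*S)
((-579 + 687)*(739 - 492) + N(n(2)))*841 = ((-579 + 687)*(739 - 492) + (3 + 9*(-⅙)))*841 = (108*247 + (3 - 3/2))*841 = (26676 + 3/2)*841 = (53355/2)*841 = 44871555/2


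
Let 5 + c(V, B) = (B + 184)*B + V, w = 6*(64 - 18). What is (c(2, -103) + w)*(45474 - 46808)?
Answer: 10765380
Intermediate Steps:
w = 276 (w = 6*46 = 276)
c(V, B) = -5 + V + B*(184 + B) (c(V, B) = -5 + ((B + 184)*B + V) = -5 + ((184 + B)*B + V) = -5 + (B*(184 + B) + V) = -5 + (V + B*(184 + B)) = -5 + V + B*(184 + B))
(c(2, -103) + w)*(45474 - 46808) = ((-5 + 2 + (-103)² + 184*(-103)) + 276)*(45474 - 46808) = ((-5 + 2 + 10609 - 18952) + 276)*(-1334) = (-8346 + 276)*(-1334) = -8070*(-1334) = 10765380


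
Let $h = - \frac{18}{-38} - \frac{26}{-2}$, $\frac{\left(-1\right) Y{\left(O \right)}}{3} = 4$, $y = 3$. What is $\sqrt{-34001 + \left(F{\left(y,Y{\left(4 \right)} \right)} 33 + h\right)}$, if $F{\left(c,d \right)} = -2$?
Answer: $\frac{i \sqrt{12293323}}{19} \approx 184.54 i$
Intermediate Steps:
$Y{\left(O \right)} = -12$ ($Y{\left(O \right)} = \left(-3\right) 4 = -12$)
$h = \frac{256}{19}$ ($h = \left(-18\right) \left(- \frac{1}{38}\right) - -13 = \frac{9}{19} + 13 = \frac{256}{19} \approx 13.474$)
$\sqrt{-34001 + \left(F{\left(y,Y{\left(4 \right)} \right)} 33 + h\right)} = \sqrt{-34001 + \left(\left(-2\right) 33 + \frac{256}{19}\right)} = \sqrt{-34001 + \left(-66 + \frac{256}{19}\right)} = \sqrt{-34001 - \frac{998}{19}} = \sqrt{- \frac{647017}{19}} = \frac{i \sqrt{12293323}}{19}$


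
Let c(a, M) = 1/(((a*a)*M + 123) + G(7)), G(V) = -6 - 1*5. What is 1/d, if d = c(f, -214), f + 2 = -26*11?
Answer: -17749904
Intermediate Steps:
f = -288 (f = -2 - 26*11 = -2 - 286 = -288)
G(V) = -11 (G(V) = -6 - 5 = -11)
c(a, M) = 1/(112 + M*a²) (c(a, M) = 1/(((a*a)*M + 123) - 11) = 1/((a²*M + 123) - 11) = 1/((M*a² + 123) - 11) = 1/((123 + M*a²) - 11) = 1/(112 + M*a²))
d = -1/17749904 (d = 1/(112 - 214*(-288)²) = 1/(112 - 214*82944) = 1/(112 - 17750016) = 1/(-17749904) = -1/17749904 ≈ -5.6338e-8)
1/d = 1/(-1/17749904) = -17749904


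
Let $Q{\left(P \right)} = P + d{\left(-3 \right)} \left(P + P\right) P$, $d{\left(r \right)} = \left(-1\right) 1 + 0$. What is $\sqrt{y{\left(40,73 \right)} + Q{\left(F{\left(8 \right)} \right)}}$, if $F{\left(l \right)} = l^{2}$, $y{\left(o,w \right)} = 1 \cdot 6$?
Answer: $i \sqrt{8122} \approx 90.122 i$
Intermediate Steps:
$y{\left(o,w \right)} = 6$
$d{\left(r \right)} = -1$ ($d{\left(r \right)} = -1 + 0 = -1$)
$Q{\left(P \right)} = P - 2 P^{2}$ ($Q{\left(P \right)} = P - \left(P + P\right) P = P - 2 P P = P - 2 P^{2}$)
$\sqrt{y{\left(40,73 \right)} + Q{\left(F{\left(8 \right)} \right)}} = \sqrt{6 + 8^{2} \left(1 - 2 \cdot 8^{2}\right)} = \sqrt{6 + 64 \left(1 - 128\right)} = \sqrt{6 + 64 \left(-127\right)} = \sqrt{6 - 8128} = \sqrt{-8122} = i \sqrt{8122}$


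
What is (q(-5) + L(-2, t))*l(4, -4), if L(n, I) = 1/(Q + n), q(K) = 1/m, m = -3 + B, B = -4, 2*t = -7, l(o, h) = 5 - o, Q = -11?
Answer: -20/91 ≈ -0.21978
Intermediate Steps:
t = -7/2 (t = (½)*(-7) = -7/2 ≈ -3.5000)
m = -7 (m = -3 - 4 = -7)
q(K) = -⅐ (q(K) = 1/(-7) = -⅐)
L(n, I) = 1/(-11 + n)
(q(-5) + L(-2, t))*l(4, -4) = (-⅐ + 1/(-11 - 2))*(5 - 1*4) = (-⅐ + 1/(-13))*(5 - 4) = (-⅐ - 1/13)*1 = -20/91*1 = -20/91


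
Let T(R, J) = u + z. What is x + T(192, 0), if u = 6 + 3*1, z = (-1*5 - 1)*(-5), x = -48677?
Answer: -48638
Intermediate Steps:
z = 30 (z = (-5 - 1)*(-5) = -6*(-5) = 30)
u = 9 (u = 6 + 3 = 9)
T(R, J) = 39 (T(R, J) = 9 + 30 = 39)
x + T(192, 0) = -48677 + 39 = -48638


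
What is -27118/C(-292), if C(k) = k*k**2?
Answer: 13559/12448544 ≈ 0.0010892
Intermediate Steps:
C(k) = k**3
-27118/C(-292) = -27118/((-292)**3) = -27118/(-24897088) = -27118*(-1/24897088) = 13559/12448544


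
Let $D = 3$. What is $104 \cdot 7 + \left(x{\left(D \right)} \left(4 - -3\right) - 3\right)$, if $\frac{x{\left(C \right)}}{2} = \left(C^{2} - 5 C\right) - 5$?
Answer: $571$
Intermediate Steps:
$x{\left(C \right)} = -10 - 10 C + 2 C^{2}$ ($x{\left(C \right)} = 2 \left(\left(C^{2} - 5 C\right) - 5\right) = 2 \left(-5 + C^{2} - 5 C\right) = -10 - 10 C + 2 C^{2}$)
$104 \cdot 7 + \left(x{\left(D \right)} \left(4 - -3\right) - 3\right) = 104 \cdot 7 + \left(\left(-10 - 30 + 2 \cdot 3^{2}\right) \left(4 - -3\right) - 3\right) = 728 + \left(\left(-10 - 30 + 2 \cdot 9\right) \left(4 + 3\right) - 3\right) = 728 + \left(\left(-10 - 30 + 18\right) 7 - 3\right) = 728 - 157 = 571$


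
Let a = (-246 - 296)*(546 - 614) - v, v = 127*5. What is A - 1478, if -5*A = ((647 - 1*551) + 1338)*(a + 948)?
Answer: -53307736/5 ≈ -1.0662e+7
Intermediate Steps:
v = 635
a = 36221 (a = (-246 - 296)*(546 - 614) - 1*635 = -542*(-68) - 635 = 36856 - 635 = 36221)
A = -53300346/5 (A = -((647 - 1*551) + 1338)*(36221 + 948)/5 = -((647 - 551) + 1338)*37169/5 = -(96 + 1338)*37169/5 = -1434*37169/5 = -1/5*53300346 = -53300346/5 ≈ -1.0660e+7)
A - 1478 = -53300346/5 - 1478 = -53307736/5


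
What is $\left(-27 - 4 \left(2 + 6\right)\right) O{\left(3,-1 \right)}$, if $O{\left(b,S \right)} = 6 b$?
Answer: $-1062$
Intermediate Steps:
$\left(-27 - 4 \left(2 + 6\right)\right) O{\left(3,-1 \right)} = \left(-27 - 4 \left(2 + 6\right)\right) 6 \cdot 3 = \left(-27 - 32\right) 18 = \left(-59\right) 18 = -1062$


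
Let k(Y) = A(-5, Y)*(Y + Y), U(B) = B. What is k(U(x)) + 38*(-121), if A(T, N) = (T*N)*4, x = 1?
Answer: -4638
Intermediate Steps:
A(T, N) = 4*N*T (A(T, N) = (N*T)*4 = 4*N*T)
k(Y) = -40*Y**2 (k(Y) = (4*Y*(-5))*(Y + Y) = (-20*Y)*(2*Y) = -40*Y**2)
k(U(x)) + 38*(-121) = -40*1**2 + 38*(-121) = -40*1 - 4598 = -40 - 4598 = -4638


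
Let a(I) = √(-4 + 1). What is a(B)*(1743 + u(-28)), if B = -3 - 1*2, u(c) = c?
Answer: 1715*I*√3 ≈ 2970.5*I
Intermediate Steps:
B = -5 (B = -3 - 2 = -5)
a(I) = I*√3 (a(I) = √(-3) = I*√3)
a(B)*(1743 + u(-28)) = (I*√3)*(1743 - 28) = (I*√3)*1715 = 1715*I*√3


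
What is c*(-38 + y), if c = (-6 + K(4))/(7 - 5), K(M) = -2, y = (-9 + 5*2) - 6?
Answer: 172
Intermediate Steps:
y = -5 (y = (-9 + 10) - 6 = 1 - 6 = -5)
c = -4 (c = (-6 - 2)/(7 - 5) = -8/2 = -8*1/2 = -4)
c*(-38 + y) = -4*(-38 - 5) = -4*(-43) = 172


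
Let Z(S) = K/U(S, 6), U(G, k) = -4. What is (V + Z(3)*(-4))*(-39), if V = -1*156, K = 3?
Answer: 5967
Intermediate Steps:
Z(S) = -¾ (Z(S) = 3/(-4) = 3*(-¼) = -¾)
V = -156
(V + Z(3)*(-4))*(-39) = (-156 - ¾*(-4))*(-39) = (-156 + 3)*(-39) = -153*(-39) = 5967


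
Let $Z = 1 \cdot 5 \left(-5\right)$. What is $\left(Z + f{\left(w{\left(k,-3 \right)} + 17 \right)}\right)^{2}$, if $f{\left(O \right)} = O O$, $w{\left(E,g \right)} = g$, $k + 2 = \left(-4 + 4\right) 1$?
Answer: $29241$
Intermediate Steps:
$k = -2$ ($k = -2 + \left(-4 + 4\right) 1 = -2 + 0 \cdot 1 = -2 + 0 = -2$)
$f{\left(O \right)} = O^{2}$
$Z = -25$ ($Z = 5 \left(-5\right) = -25$)
$\left(Z + f{\left(w{\left(k,-3 \right)} + 17 \right)}\right)^{2} = \left(-25 + \left(-3 + 17\right)^{2}\right)^{2} = \left(-25 + 14^{2}\right)^{2} = \left(-25 + 196\right)^{2} = 171^{2} = 29241$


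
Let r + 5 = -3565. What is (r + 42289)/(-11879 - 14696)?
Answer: -38719/26575 ≈ -1.4570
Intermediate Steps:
r = -3570 (r = -5 - 3565 = -3570)
(r + 42289)/(-11879 - 14696) = (-3570 + 42289)/(-11879 - 14696) = 38719/(-26575) = 38719*(-1/26575) = -38719/26575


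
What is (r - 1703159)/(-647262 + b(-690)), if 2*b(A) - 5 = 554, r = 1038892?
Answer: 1328534/1293965 ≈ 1.0267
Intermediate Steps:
b(A) = 559/2 (b(A) = 5/2 + (½)*554 = 5/2 + 277 = 559/2)
(r - 1703159)/(-647262 + b(-690)) = (1038892 - 1703159)/(-647262 + 559/2) = -664267/(-1293965/2) = -664267*(-2/1293965) = 1328534/1293965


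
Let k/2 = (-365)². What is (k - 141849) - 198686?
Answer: -74085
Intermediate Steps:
k = 266450 (k = 2*(-365)² = 2*133225 = 266450)
(k - 141849) - 198686 = (266450 - 141849) - 198686 = 124601 - 198686 = -74085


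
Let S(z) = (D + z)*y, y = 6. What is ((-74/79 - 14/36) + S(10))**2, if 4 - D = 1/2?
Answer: 12836210209/2022084 ≈ 6348.0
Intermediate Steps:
D = 7/2 (D = 4 - 1/2 = 7/2 ≈ 3.5000)
S(z) = 21 + 6*z (S(z) = (7/2 + z)*6 = 21 + 6*z)
((-74/79 - 14/36) + S(10))**2 = ((-74/79 - 14/36) + (21 + 6*10))**2 = ((-74*1/79 - 14*1/36) + (21 + 60))**2 = ((-74/79 - 7/18) + 81)**2 = (-1885/1422 + 81)**2 = (113297/1422)**2 = 12836210209/2022084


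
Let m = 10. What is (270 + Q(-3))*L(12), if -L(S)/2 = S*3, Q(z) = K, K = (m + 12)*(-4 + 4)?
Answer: -19440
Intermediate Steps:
K = 0 (K = (10 + 12)*(-4 + 4) = 22*0 = 0)
Q(z) = 0
L(S) = -6*S (L(S) = -2*S*3 = -6*S)
(270 + Q(-3))*L(12) = (270 + 0)*(-6*12) = 270*(-72) = -19440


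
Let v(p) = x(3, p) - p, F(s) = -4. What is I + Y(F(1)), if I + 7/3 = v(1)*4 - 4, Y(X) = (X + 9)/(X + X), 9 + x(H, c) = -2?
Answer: -1319/24 ≈ -54.958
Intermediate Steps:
x(H, c) = -11 (x(H, c) = -9 - 2 = -11)
Y(X) = (9 + X)/(2*X) (Y(X) = (9 + X)/((2*X)) = (9 + X)*(1/(2*X)) = (9 + X)/(2*X))
v(p) = -11 - p
I = -163/3 (I = -7/3 + ((-11 - 1*1)*4 - 4) = -7/3 + ((-11 - 1)*4 - 4) = -7/3 + (-12*4 - 4) = -7/3 + (-48 - 4) = -7/3 - 52 = -163/3 ≈ -54.333)
I + Y(F(1)) = -163/3 + (½)*(9 - 4)/(-4) = -163/3 + (½)*(-¼)*5 = -163/3 - 5/8 = -1319/24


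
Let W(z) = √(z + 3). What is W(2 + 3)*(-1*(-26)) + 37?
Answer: 37 + 52*√2 ≈ 110.54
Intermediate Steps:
W(z) = √(3 + z)
W(2 + 3)*(-1*(-26)) + 37 = √(3 + (2 + 3))*(-1*(-26)) + 37 = √(3 + 5)*26 + 37 = √8*26 + 37 = (2*√2)*26 + 37 = 52*√2 + 37 = 37 + 52*√2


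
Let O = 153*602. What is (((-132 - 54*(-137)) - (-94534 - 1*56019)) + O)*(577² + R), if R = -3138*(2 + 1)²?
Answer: 76148898475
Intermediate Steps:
O = 92106
R = -28242 (R = -3138*3² = -3138*9 = -28242)
(((-132 - 54*(-137)) - (-94534 - 1*56019)) + O)*(577² + R) = (((-132 - 54*(-137)) - (-94534 - 1*56019)) + 92106)*(577² - 28242) = (((-132 + 7398) - (-94534 - 56019)) + 92106)*(332929 - 28242) = ((7266 - 1*(-150553)) + 92106)*304687 = ((7266 + 150553) + 92106)*304687 = (157819 + 92106)*304687 = 249925*304687 = 76148898475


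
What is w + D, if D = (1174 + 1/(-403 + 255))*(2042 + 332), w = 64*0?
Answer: 206242437/74 ≈ 2.7871e+6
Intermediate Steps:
w = 0
D = 206242437/74 (D = (1174 + 1/(-148))*2374 = (1174 - 1/148)*2374 = (173751/148)*2374 = 206242437/74 ≈ 2.7871e+6)
w + D = 0 + 206242437/74 = 206242437/74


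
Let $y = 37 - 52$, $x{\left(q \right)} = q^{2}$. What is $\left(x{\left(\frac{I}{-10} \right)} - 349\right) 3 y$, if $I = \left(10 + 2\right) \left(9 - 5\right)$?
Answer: $\frac{73341}{5} \approx 14668.0$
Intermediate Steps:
$I = 48$ ($I = 12 \cdot 4 = 48$)
$y = -15$
$\left(x{\left(\frac{I}{-10} \right)} - 349\right) 3 y = \left(\left(\frac{48}{-10}\right)^{2} - 349\right) 3 \left(-15\right) = \left(\left(48 \left(- \frac{1}{10}\right)\right)^{2} - 349\right) \left(-45\right) = \left(\left(- \frac{24}{5}\right)^{2} - 349\right) \left(-45\right) = \left(\frac{576}{25} - 349\right) \left(-45\right) = \left(- \frac{8149}{25}\right) \left(-45\right) = \frac{73341}{5}$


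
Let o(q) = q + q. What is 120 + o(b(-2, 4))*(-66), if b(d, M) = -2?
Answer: 384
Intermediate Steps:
o(q) = 2*q
120 + o(b(-2, 4))*(-66) = 120 + (2*(-2))*(-66) = 120 - 4*(-66) = 120 + 264 = 384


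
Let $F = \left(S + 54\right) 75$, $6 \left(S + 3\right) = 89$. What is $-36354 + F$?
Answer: $- \frac{62833}{2} \approx -31417.0$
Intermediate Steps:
$S = \frac{71}{6}$ ($S = -3 + \frac{1}{6} \cdot 89 = -3 + \frac{89}{6} = \frac{71}{6} \approx 11.833$)
$F = \frac{9875}{2}$ ($F = \left(\frac{71}{6} + 54\right) 75 = \frac{395}{6} \cdot 75 = \frac{9875}{2} \approx 4937.5$)
$-36354 + F = -36354 + \frac{9875}{2} = - \frac{62833}{2}$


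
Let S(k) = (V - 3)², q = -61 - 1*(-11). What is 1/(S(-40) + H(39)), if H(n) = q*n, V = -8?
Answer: -1/1829 ≈ -0.00054675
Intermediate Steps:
q = -50 (q = -61 + 11 = -50)
S(k) = 121 (S(k) = (-8 - 3)² = (-11)² = 121)
H(n) = -50*n
1/(S(-40) + H(39)) = 1/(121 - 50*39) = 1/(121 - 1950) = 1/(-1829) = -1/1829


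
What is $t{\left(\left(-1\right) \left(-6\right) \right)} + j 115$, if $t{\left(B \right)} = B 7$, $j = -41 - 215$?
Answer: $-29398$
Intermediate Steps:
$j = -256$
$t{\left(B \right)} = 7 B$
$t{\left(\left(-1\right) \left(-6\right) \right)} + j 115 = 7 \left(\left(-1\right) \left(-6\right)\right) - 29440 = 7 \cdot 6 - 29440 = 42 - 29440 = -29398$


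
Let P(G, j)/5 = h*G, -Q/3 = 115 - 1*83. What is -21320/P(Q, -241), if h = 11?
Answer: 533/132 ≈ 4.0379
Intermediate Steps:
Q = -96 (Q = -3*(115 - 1*83) = -3*(115 - 83) = -3*32 = -96)
P(G, j) = 55*G (P(G, j) = 5*(11*G) = 55*G)
-21320/P(Q, -241) = -21320/(55*(-96)) = -21320/(-5280) = -21320*(-1/5280) = 533/132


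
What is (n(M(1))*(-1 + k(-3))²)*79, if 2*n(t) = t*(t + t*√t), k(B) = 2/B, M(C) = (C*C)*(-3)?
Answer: 1975/2 + 1975*I*√3/2 ≈ 987.5 + 1710.4*I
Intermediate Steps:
M(C) = -3*C² (M(C) = C²*(-3) = -3*C²)
n(t) = t*(t + t^(3/2))/2 (n(t) = (t*(t + t*√t))/2 = (t*(t + t^(3/2)))/2 = t*(t + t^(3/2))/2)
(n(M(1))*(-1 + k(-3))²)*79 = (((-3*1²)²/2 + (-3*1²)^(5/2)/2)*(-1 + 2/(-3))²)*79 = (((-3*1)²/2 + (-3*1)^(5/2)/2)*(-1 + 2*(-⅓))²)*79 = (((½)*(-3)² + (-3)^(5/2)/2)*(-1 - ⅔)²)*79 = (((½)*9 + (9*I*√3)/2)*(-5/3)²)*79 = ((9/2 + 9*I*√3/2)*(25/9))*79 = (25/2 + 25*I*√3/2)*79 = 1975/2 + 1975*I*√3/2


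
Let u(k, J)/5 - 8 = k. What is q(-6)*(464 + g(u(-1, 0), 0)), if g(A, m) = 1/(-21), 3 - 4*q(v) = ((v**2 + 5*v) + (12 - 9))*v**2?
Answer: -1042501/28 ≈ -37232.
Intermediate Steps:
u(k, J) = 40 + 5*k
q(v) = 3/4 - v**2*(3 + v**2 + 5*v)/4 (q(v) = 3/4 - ((v**2 + 5*v) + (12 - 9))*v**2/4 = 3/4 - ((v**2 + 5*v) + 3)*v**2/4 = 3/4 - (3 + v**2 + 5*v)*v**2/4 = 3/4 - v**2*(3 + v**2 + 5*v)/4)
g(A, m) = -1/21
q(-6)*(464 + g(u(-1, 0), 0)) = (3/4 - 5/4*(-6)**3 - 3/4*(-6)**2 - 1/4*(-6)**4)*(464 - 1/21) = (3/4 - 5/4*(-216) - 3/4*36 - 1/4*1296)*(9743/21) = (3/4 + 270 - 27 - 324)*(9743/21) = -321/4*9743/21 = -1042501/28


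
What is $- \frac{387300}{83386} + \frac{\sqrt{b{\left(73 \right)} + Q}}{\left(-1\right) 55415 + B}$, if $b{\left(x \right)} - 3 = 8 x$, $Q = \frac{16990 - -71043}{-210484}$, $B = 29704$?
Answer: $- \frac{193650}{41693} - \frac{5 \sqrt{259876333303}}{2705877062} \approx -4.6456$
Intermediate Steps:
$Q = - \frac{88033}{210484}$ ($Q = \left(16990 + 71043\right) \left(- \frac{1}{210484}\right) = 88033 \left(- \frac{1}{210484}\right) = - \frac{88033}{210484} \approx -0.41824$)
$b{\left(x \right)} = 3 + 8 x$
$- \frac{387300}{83386} + \frac{\sqrt{b{\left(73 \right)} + Q}}{\left(-1\right) 55415 + B} = - \frac{387300}{83386} + \frac{\sqrt{\left(3 + 8 \cdot 73\right) - \frac{88033}{210484}}}{\left(-1\right) 55415 + 29704} = \left(-387300\right) \frac{1}{83386} + \frac{\sqrt{\left(3 + 584\right) - \frac{88033}{210484}}}{-55415 + 29704} = - \frac{193650}{41693} + \frac{\sqrt{587 - \frac{88033}{210484}}}{-25711} = - \frac{193650}{41693} + \sqrt{\frac{123466075}{210484}} \left(- \frac{1}{25711}\right) = - \frac{193650}{41693} + \frac{5 \sqrt{259876333303}}{105242} \left(- \frac{1}{25711}\right) = - \frac{193650}{41693} - \frac{5 \sqrt{259876333303}}{2705877062}$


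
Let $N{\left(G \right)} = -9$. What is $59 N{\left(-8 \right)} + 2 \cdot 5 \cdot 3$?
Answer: $-501$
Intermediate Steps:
$59 N{\left(-8 \right)} + 2 \cdot 5 \cdot 3 = 59 \left(-9\right) + 2 \cdot 5 \cdot 3 = -531 + 10 \cdot 3 = -531 + 30 = -501$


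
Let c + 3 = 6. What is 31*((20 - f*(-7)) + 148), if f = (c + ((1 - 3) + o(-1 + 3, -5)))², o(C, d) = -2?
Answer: 5425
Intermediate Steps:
c = 3 (c = -3 + 6 = 3)
f = 1 (f = (3 + ((1 - 3) - 2))² = (3 + (-2 - 2))² = (3 - 4)² = (-1)² = 1)
31*((20 - f*(-7)) + 148) = 31*((20 - (-7)) + 148) = 31*((20 - 1*(-7)) + 148) = 31*((20 + 7) + 148) = 31*(27 + 148) = 31*175 = 5425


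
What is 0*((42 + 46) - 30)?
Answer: 0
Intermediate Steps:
0*((42 + 46) - 30) = 0*(88 - 30) = 0*58 = 0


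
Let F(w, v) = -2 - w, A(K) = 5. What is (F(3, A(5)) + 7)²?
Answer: 4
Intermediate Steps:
(F(3, A(5)) + 7)² = ((-2 - 1*3) + 7)² = ((-2 - 3) + 7)² = (-5 + 7)² = 2² = 4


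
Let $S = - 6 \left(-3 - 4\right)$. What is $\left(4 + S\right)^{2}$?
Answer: $2116$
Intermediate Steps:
$S = 42$ ($S = \left(-6\right) \left(-7\right) = 42$)
$\left(4 + S\right)^{2} = \left(4 + 42\right)^{2} = 46^{2} = 2116$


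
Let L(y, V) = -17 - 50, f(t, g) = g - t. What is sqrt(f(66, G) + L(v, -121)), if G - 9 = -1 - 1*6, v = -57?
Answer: I*sqrt(131) ≈ 11.446*I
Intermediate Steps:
G = 2 (G = 9 + (-1 - 1*6) = 9 + (-1 - 6) = 9 - 7 = 2)
L(y, V) = -67
sqrt(f(66, G) + L(v, -121)) = sqrt((2 - 1*66) - 67) = sqrt((2 - 66) - 67) = sqrt(-64 - 67) = sqrt(-131) = I*sqrt(131)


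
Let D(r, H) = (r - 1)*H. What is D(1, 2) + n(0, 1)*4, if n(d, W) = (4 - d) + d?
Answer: 16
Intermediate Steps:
D(r, H) = H*(-1 + r) (D(r, H) = (-1 + r)*H = H*(-1 + r))
n(d, W) = 4
D(1, 2) + n(0, 1)*4 = 2*(-1 + 1) + 4*4 = 2*0 + 16 = 0 + 16 = 16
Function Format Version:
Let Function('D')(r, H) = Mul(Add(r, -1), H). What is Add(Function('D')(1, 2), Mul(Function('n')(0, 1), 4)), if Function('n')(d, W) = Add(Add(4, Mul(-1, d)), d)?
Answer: 16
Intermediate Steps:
Function('D')(r, H) = Mul(H, Add(-1, r)) (Function('D')(r, H) = Mul(Add(-1, r), H) = Mul(H, Add(-1, r)))
Function('n')(d, W) = 4
Add(Function('D')(1, 2), Mul(Function('n')(0, 1), 4)) = Add(Mul(2, Add(-1, 1)), Mul(4, 4)) = Add(Mul(2, 0), 16) = Add(0, 16) = 16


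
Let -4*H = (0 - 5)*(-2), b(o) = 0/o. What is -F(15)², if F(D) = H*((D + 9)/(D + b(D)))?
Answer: -16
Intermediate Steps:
b(o) = 0
H = -5/2 (H = -(0 - 5)*(-2)/4 = -(-5)*(-2)/4 = -¼*10 = -5/2 ≈ -2.5000)
F(D) = -5*(9 + D)/(2*D) (F(D) = -5*(D + 9)/(2*(D + 0)) = -5*(9 + D)/(2*D))
-F(15)² = -((5/2)*(-9 - 1*15)/15)² = -((5/2)*(1/15)*(-9 - 15))² = -((5/2)*(1/15)*(-24))² = -1*(-4)² = -1*16 = -16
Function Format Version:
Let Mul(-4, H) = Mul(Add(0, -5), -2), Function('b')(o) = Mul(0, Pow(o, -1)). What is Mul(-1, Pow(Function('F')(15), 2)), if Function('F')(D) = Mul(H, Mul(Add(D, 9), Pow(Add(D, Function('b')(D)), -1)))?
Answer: -16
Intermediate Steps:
Function('b')(o) = 0
H = Rational(-5, 2) (H = Mul(Rational(-1, 4), Mul(Add(0, -5), -2)) = Mul(Rational(-1, 4), Mul(-5, -2)) = Mul(Rational(-1, 4), 10) = Rational(-5, 2) ≈ -2.5000)
Function('F')(D) = Mul(Rational(-5, 2), Pow(D, -1), Add(9, D)) (Function('F')(D) = Mul(Rational(-5, 2), Mul(Add(D, 9), Pow(Add(D, 0), -1))) = Mul(Rational(-5, 2), Mul(Add(9, D), Pow(D, -1))) = Mul(Rational(-5, 2), Mul(Pow(D, -1), Add(9, D))) = Mul(Rational(-5, 2), Pow(D, -1), Add(9, D)))
Mul(-1, Pow(Function('F')(15), 2)) = Mul(-1, Pow(Mul(Rational(5, 2), Pow(15, -1), Add(-9, Mul(-1, 15))), 2)) = Mul(-1, Pow(Mul(Rational(5, 2), Rational(1, 15), Add(-9, -15)), 2)) = Mul(-1, Pow(Mul(Rational(5, 2), Rational(1, 15), -24), 2)) = Mul(-1, Pow(-4, 2)) = Mul(-1, 16) = -16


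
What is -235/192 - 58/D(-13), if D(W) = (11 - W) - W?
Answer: -19831/7104 ≈ -2.7915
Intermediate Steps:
D(W) = 11 - 2*W
-235/192 - 58/D(-13) = -235/192 - 58/(11 - 2*(-13)) = -235*1/192 - 58/(11 + 26) = -235/192 - 58/37 = -19831/7104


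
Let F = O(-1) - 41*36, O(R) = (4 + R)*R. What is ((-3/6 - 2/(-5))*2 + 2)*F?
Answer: -13311/5 ≈ -2662.2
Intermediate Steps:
O(R) = R*(4 + R)
F = -1479 (F = -(4 - 1) - 41*36 = -1*3 - 1476 = -3 - 1476 = -1479)
((-3/6 - 2/(-5))*2 + 2)*F = ((-3/6 - 2/(-5))*2 + 2)*(-1479) = ((-3*⅙ - 2*(-⅕))*2 + 2)*(-1479) = ((-½ + ⅖)*2 + 2)*(-1479) = (-⅒*2 + 2)*(-1479) = (-⅕ + 2)*(-1479) = (9/5)*(-1479) = -13311/5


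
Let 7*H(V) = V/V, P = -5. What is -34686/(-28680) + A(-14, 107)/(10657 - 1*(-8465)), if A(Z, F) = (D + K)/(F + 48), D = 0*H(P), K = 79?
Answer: 1713474133/1416748980 ≈ 1.2094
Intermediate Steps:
H(V) = ⅐ (H(V) = (V/V)/7 = (⅐)*1 = ⅐)
D = 0 (D = 0*(⅐) = 0)
A(Z, F) = 79/(48 + F) (A(Z, F) = (0 + 79)/(F + 48) = 79/(48 + F))
-34686/(-28680) + A(-14, 107)/(10657 - 1*(-8465)) = -34686/(-28680) + (79/(48 + 107))/(10657 - 1*(-8465)) = -34686*(-1/28680) + (79/155)/(10657 + 8465) = 5781/4780 + (79*(1/155))/19122 = 5781/4780 + (79/155)*(1/19122) = 5781/4780 + 79/2963910 = 1713474133/1416748980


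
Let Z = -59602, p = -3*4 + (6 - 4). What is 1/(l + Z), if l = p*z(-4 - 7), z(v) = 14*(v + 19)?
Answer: -1/60722 ≈ -1.6468e-5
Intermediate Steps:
p = -10 (p = -12 + 2 = -10)
z(v) = 266 + 14*v (z(v) = 14*(19 + v) = 266 + 14*v)
l = -1120 (l = -10*(266 + 14*(-4 - 7)) = -10*(266 + 14*(-11)) = -10*(266 - 154) = -10*112 = -1120)
1/(l + Z) = 1/(-1120 - 59602) = 1/(-60722) = -1/60722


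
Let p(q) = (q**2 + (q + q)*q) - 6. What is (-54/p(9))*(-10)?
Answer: 180/79 ≈ 2.2785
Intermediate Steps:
p(q) = -6 + 3*q**2 (p(q) = (q**2 + (2*q)*q) - 6 = (q**2 + 2*q**2) - 6 = 3*q**2 - 6 = -6 + 3*q**2)
(-54/p(9))*(-10) = (-54/(-6 + 3*9**2))*(-10) = (-54/(-6 + 3*81))*(-10) = (-54/(-6 + 243))*(-10) = (-54/237)*(-10) = ((1/237)*(-54))*(-10) = -18/79*(-10) = 180/79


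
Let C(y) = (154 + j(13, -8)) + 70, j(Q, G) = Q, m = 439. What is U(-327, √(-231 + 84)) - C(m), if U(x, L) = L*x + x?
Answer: -564 - 2289*I*√3 ≈ -564.0 - 3964.7*I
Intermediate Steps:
C(y) = 237 (C(y) = (154 + 13) + 70 = 167 + 70 = 237)
U(x, L) = x + L*x
U(-327, √(-231 + 84)) - C(m) = -327*(1 + √(-231 + 84)) - 1*237 = -327*(1 + √(-147)) - 237 = -327*(1 + 7*I*√3) - 237 = (-327 - 2289*I*√3) - 237 = -564 - 2289*I*√3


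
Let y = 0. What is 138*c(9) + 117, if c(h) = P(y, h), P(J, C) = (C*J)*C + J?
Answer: 117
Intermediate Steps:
P(J, C) = J + J*C**2 (P(J, C) = J*C**2 + J = J + J*C**2)
c(h) = 0 (c(h) = 0*(1 + h**2) = 0)
138*c(9) + 117 = 138*0 + 117 = 0 + 117 = 117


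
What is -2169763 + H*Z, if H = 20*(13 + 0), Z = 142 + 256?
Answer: -2066283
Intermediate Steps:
Z = 398
H = 260 (H = 20*13 = 260)
-2169763 + H*Z = -2169763 + 260*398 = -2169763 + 103480 = -2066283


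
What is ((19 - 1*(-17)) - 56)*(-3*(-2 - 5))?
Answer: -420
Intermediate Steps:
((19 - 1*(-17)) - 56)*(-3*(-2 - 5)) = ((19 + 17) - 56)*(-3*(-7)) = (36 - 56)*21 = -20*21 = -420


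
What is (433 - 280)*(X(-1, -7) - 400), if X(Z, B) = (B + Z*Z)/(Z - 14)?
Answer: -305694/5 ≈ -61139.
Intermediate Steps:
X(Z, B) = (B + Z²)/(-14 + Z)
(433 - 280)*(X(-1, -7) - 400) = (433 - 280)*((-7 + (-1)²)/(-14 - 1) - 400) = 153*((-7 + 1)/(-15) - 400) = 153*(-1/15*(-6) - 400) = 153*(⅖ - 400) = 153*(-1998/5) = -305694/5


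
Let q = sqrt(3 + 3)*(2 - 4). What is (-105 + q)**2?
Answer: 11049 + 420*sqrt(6) ≈ 12078.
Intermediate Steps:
q = -2*sqrt(6) (q = sqrt(6)*(-2) = -2*sqrt(6) ≈ -4.8990)
(-105 + q)**2 = (-105 - 2*sqrt(6))**2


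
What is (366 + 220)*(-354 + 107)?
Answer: -144742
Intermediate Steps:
(366 + 220)*(-354 + 107) = 586*(-247) = -144742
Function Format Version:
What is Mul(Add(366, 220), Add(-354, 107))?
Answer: -144742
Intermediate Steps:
Mul(Add(366, 220), Add(-354, 107)) = Mul(586, -247) = -144742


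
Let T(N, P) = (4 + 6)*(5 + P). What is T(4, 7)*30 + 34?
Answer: 3634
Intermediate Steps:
T(N, P) = 50 + 10*P (T(N, P) = 10*(5 + P) = 50 + 10*P)
T(4, 7)*30 + 34 = (50 + 10*7)*30 + 34 = (50 + 70)*30 + 34 = 120*30 + 34 = 3600 + 34 = 3634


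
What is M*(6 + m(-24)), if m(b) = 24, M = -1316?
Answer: -39480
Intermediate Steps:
M*(6 + m(-24)) = -1316*(6 + 24) = -1316*30 = -39480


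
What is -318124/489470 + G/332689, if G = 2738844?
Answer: 617372808622/81420642415 ≈ 7.5825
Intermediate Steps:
-318124/489470 + G/332689 = -318124/489470 + 2738844/332689 = -318124*1/489470 + 2738844*(1/332689) = -159062/244735 + 2738844/332689 = 617372808622/81420642415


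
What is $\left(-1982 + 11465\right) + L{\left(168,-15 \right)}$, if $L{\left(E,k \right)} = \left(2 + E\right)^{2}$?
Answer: $38383$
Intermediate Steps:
$\left(-1982 + 11465\right) + L{\left(168,-15 \right)} = \left(-1982 + 11465\right) + \left(2 + 168\right)^{2} = 9483 + 170^{2} = 9483 + 28900 = 38383$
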